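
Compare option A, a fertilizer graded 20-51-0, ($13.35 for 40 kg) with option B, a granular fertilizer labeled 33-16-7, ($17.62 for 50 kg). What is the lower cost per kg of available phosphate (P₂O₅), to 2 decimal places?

$0.65 per kg P₂O₅ (option A)

option A: P₂O₅ per bag = 40 × 51% = 20.4 kg; cost = 13.35 / 20.4 = $0.6544/kg P₂O₅.
option B: P₂O₅ per bag = 50 × 16% = 8 kg; cost = 17.62 / 8 = $2.2025/kg P₂O₅.
option A is cheaper.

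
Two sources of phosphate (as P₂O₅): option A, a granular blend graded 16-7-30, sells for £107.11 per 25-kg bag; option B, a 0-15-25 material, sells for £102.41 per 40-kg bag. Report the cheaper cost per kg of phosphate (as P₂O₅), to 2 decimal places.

£17.07 per kg P₂O₅ (option B)

option A: P₂O₅ per bag = 25 × 7% = 1.75 kg; cost = 107.11 / 1.75 = £61.2057/kg P₂O₅.
option B: P₂O₅ per bag = 40 × 15% = 6 kg; cost = 102.41 / 6 = £17.0683/kg P₂O₅.
option B is cheaper.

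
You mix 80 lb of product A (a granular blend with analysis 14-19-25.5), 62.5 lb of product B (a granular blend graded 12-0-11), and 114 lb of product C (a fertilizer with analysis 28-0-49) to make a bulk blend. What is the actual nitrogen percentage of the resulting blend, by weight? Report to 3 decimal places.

19.735% N

Total mass = 80 + 62.5 + 114 = 256.5 lb.
N mass = 14%×80 + 12%×62.5 + 28%×114 = 50.62 lb.
% N = 50.62 / 256.5 = 19.7349%.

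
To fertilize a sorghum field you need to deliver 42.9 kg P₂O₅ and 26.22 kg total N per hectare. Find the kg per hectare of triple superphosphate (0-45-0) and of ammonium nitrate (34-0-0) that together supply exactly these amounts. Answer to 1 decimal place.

95.3 kg triple superphosphate, 77.1 kg ammonium nitrate

Per-hectare balance (a = triple superphosphate, b = ammonium nitrate):
P₂O₅: 0.45·a + 0·b = 42.9
N: 0·a + 0.34·b = 26.22
Solving simultaneously: a = 95.3333, b = 77.1176.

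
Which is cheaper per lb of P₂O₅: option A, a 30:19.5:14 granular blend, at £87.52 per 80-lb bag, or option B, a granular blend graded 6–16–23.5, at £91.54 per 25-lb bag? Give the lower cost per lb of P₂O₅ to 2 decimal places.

£5.61 per lb P₂O₅ (option A)

option A: P₂O₅ per bag = 80 × 19.5% = 15.6 lb; cost = 87.52 / 15.6 = £5.6103/lb P₂O₅.
option B: P₂O₅ per bag = 25 × 16% = 4 lb; cost = 91.54 / 4 = £22.8850/lb P₂O₅.
option A is cheaper.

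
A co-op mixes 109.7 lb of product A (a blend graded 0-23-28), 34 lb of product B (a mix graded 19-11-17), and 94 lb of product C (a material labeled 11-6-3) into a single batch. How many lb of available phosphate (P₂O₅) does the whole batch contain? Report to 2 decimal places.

P₂O₅ mass = 23%×109.7 + 11%×34 + 6%×94 = 34.611 lb.

34.61 lb P₂O₅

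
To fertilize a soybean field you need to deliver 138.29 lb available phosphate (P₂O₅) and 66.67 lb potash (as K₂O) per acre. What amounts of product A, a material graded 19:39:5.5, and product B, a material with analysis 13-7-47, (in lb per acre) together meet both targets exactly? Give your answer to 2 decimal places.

336.19 lb product A, 102.51 lb product B

With a, b = lb per acre of product A and product B:
P₂O₅: 0.39·a + 0.07·b = 138.29
K₂O: 0.055·a + 0.47·b = 66.67
Solving simultaneously: a = 336.191, b = 102.5096.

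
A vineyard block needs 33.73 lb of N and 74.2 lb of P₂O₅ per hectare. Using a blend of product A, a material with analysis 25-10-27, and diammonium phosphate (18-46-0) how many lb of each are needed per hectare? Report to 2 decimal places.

22.27 lb product A, 156.46 lb diammonium phosphate

With a, b = lb per hectare of product A and diammonium phosphate:
N: 0.25·a + 0.18·b = 33.73
P₂O₅: 0.1·a + 0.46·b = 74.2
Eliminate b: (row1) − 0.18/0.46·(row2) → 0.21087·a = 4.69522, so a = 22.266.
Then b = (74.2 − 0.1·22.266) / 0.46 = 156.464.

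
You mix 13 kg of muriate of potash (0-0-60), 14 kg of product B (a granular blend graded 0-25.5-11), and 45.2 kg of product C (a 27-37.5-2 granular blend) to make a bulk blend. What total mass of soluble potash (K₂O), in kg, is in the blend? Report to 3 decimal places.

K₂O mass = 60%×13 + 11%×14 + 2%×45.2 = 10.244 kg.

10.244 kg K₂O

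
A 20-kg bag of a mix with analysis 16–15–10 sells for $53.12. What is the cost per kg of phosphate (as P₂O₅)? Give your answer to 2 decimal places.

P₂O₅ in bag = 20 × 15% = 3 kg.
Cost per kg P₂O₅ = $53.12 / 3 = $17.7067.

$17.71 per kg P₂O₅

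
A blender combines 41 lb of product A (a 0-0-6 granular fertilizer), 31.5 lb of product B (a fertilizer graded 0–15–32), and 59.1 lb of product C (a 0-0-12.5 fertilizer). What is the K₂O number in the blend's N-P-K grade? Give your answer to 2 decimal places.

15.14% K₂O

Total mass = 41 + 31.5 + 59.1 = 131.6 lb.
K₂O mass = 6%×41 + 32%×31.5 + 12.5%×59.1 = 19.9275 lb.
% K₂O = 19.9275 / 131.6 = 15.1425%.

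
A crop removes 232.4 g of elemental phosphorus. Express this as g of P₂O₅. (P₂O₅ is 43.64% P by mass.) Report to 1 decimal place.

532.5 g P₂O₅

P₂O₅ = 232.4 / 0.4364 = 532.539 g.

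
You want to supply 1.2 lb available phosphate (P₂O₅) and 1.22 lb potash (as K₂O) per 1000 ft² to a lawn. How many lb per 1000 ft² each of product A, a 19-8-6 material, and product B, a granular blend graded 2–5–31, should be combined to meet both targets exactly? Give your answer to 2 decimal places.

14.27 lb product A, 1.17 lb product B

Let a = lb of product A, b = lb of product B (per 1000 ft²).
P₂O₅: 0.08·a + 0.05·b = 1.2
K₂O: 0.06·a + 0.31·b = 1.22
Eliminate b: (row1) − 0.05/0.31·(row2) → 0.0703226·a = 1.00323, so a = 14.2661.
Then b = (1.22 − 0.06·14.2661) / 0.31 = 1.17431.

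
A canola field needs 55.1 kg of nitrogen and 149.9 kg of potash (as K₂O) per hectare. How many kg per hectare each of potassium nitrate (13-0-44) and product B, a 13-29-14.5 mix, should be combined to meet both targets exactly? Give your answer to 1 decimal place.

With a, b = kg per hectare of potassium nitrate and product B:
N: 0.13·a + 0.13·b = 55.1
K₂O: 0.44·a + 0.145·b = 149.9
Eliminate a: (row1) − 0.13/0.44·(row2) → 0.0871591·b = 10.8114, so b = 124.042.
Back-substitute: a = (55.1 − 0.13·124.042) / 0.13 = 299.804.

299.8 kg potassium nitrate, 124.0 kg product B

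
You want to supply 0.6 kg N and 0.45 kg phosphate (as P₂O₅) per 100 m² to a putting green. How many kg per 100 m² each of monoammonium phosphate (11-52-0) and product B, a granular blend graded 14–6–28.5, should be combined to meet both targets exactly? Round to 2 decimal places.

Let a = kg of monoammonium phosphate, b = kg of product B (per 100 m²).
N: 0.11·a + 0.14·b = 0.6
P₂O₅: 0.52·a + 0.06·b = 0.45
From row1: a = (0.6 − 0.14·b) / 0.11.
Into row2: 0.52·(0.6 − 0.14·b)/0.11 + 0.06·b = 0.45 → b = 3.96526, a = 0.407855.

0.41 kg monoammonium phosphate, 3.97 kg product B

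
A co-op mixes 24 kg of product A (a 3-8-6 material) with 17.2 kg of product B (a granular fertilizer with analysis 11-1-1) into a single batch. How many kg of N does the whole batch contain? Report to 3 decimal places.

2.612 kg N

N mass = 3%×24 + 11%×17.2 = 2.612 kg.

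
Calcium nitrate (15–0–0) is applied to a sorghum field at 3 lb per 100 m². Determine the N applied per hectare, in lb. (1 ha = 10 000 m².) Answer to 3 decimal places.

45.000 lb N per hectare

nitrogen per 100 m² = 3 × 15% = 0.45 lb.
Convert to per hectare: 0.45 × 100 = 45 lb.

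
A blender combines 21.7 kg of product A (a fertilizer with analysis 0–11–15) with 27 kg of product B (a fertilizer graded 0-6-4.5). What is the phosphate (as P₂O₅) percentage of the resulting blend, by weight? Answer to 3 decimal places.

Total mass = 21.7 + 27 = 48.7 kg.
P₂O₅ mass = 11%×21.7 + 6%×27 = 4.007 kg.
% P₂O₅ = 4.007 / 48.7 = 8.22793%.

8.228% P₂O₅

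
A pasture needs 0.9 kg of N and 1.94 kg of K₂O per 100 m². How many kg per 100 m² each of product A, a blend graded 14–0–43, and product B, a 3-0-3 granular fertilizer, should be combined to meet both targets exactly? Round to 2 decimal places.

Let a = kg of product A, b = kg of product B (per 100 m²).
N: 0.14·a + 0.03·b = 0.9
K₂O: 0.43·a + 0.03·b = 1.94
Eliminate b: (row1) − 0.03/0.03·(row2) → -0.29·a = -1.04, so a = 3.58621.
Then b = (1.94 − 0.43·3.58621) / 0.03 = 13.2644.

3.59 kg product A, 13.26 kg product B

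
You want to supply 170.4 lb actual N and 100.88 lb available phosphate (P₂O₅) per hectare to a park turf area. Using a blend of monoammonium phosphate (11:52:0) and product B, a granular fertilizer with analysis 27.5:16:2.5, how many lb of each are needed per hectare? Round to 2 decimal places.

Per-hectare balance (a = monoammonium phosphate, b = product B):
N: 0.11·a + 0.275·b = 170.4
P₂O₅: 0.52·a + 0.16·b = 100.88
From row1: a = (170.4 − 0.275·b) / 0.11.
Into row2: 0.52·(170.4 − 0.275·b)/0.11 + 0.16·b = 100.88 → b = 618.112, a = 3.8118.

3.81 lb monoammonium phosphate, 618.11 lb product B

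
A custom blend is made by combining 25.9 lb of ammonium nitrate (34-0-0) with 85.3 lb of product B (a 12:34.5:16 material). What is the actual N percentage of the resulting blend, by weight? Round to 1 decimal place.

17.1% N

Total mass = 25.9 + 85.3 = 111.2 lb.
N mass = 34%×25.9 + 12%×85.3 = 19.042 lb.
% N = 19.042 / 111.2 = 17.1241%.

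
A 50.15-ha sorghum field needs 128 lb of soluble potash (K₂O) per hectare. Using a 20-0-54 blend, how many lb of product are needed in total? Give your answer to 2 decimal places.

Product per hectare = 128 / 54% = 237.037 lb.
Total product = 237.037 × 50.15 = 11887.407 lb.

11887.41 lb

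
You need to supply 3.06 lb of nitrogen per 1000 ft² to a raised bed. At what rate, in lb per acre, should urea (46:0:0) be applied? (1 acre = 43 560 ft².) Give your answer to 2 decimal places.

289.77 lb of product per acre

Product per 1000 ft² = 3.06 / 46% = 6.65217 lb.
Convert to per acre: 6.65217 × 43.56 = 289.769 lb.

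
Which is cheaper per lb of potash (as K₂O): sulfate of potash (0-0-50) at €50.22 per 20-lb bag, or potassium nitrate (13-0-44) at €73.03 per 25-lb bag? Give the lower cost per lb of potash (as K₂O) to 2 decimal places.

sulfate of potash: K₂O per bag = 20 × 50% = 10 lb; cost = 50.22 / 10 = €5.0220/lb K₂O.
potassium nitrate: K₂O per bag = 25 × 44% = 11 lb; cost = 73.03 / 11 = €6.6391/lb K₂O.
sulfate of potash is cheaper.

€5.02 per lb K₂O (sulfate of potash)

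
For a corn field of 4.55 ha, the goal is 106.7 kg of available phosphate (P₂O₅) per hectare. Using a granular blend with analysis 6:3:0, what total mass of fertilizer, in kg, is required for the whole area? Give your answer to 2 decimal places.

16182.83 kg

Product per hectare = 106.7 / 3% = 3556.67 kg.
Total product = 3556.67 × 4.55 = 16182.833 kg.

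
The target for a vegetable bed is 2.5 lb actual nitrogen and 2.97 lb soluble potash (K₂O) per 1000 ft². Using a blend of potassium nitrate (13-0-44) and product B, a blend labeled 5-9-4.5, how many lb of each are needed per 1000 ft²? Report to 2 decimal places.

With a, b = lb per 1000 ft² of potassium nitrate and product B:
N: 0.13·a + 0.05·b = 2.5
K₂O: 0.44·a + 0.045·b = 2.97
From row1: a = (2.5 − 0.05·b) / 0.13.
Into row2: 0.44·(2.5 − 0.05·b)/0.13 + 0.045·b = 2.97 → b = 44.2043, a = 2.2291.

2.23 lb potassium nitrate, 44.20 lb product B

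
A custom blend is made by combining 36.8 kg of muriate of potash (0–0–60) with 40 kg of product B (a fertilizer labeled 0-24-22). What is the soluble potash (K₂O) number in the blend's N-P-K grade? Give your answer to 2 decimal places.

40.21% K₂O

Total mass = 36.8 + 40 = 76.8 kg.
K₂O mass = 60%×36.8 + 22%×40 = 30.88 kg.
% K₂O = 30.88 / 76.8 = 40.2083%.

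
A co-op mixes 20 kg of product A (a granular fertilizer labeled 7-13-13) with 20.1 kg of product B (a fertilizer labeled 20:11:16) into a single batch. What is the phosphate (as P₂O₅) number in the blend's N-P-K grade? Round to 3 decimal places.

Total mass = 20 + 20.1 = 40.1 kg.
P₂O₅ mass = 13%×20 + 11%×20.1 = 4.811 kg.
% P₂O₅ = 4.811 / 40.1 = 11.9975%.

11.998% P₂O₅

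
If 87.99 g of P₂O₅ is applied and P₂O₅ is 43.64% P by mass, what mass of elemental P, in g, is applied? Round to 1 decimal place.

P = 87.99 × 0.4364 = 38.3988 g.

38.4 g P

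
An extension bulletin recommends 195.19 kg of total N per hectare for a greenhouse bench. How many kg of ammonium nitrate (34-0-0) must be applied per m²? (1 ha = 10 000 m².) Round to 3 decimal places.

0.057 kg of product per sq m

Product per hectare = 195.19 / 34% = 574.088 kg.
Convert to per m²: 574.088 × 0.0001 = 0.0574088 kg.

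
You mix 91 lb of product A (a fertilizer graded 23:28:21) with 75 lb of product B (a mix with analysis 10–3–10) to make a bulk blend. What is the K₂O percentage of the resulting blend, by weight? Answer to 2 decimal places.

16.03% K₂O

Total mass = 91 + 75 = 166 lb.
K₂O mass = 21%×91 + 10%×75 = 26.61 lb.
% K₂O = 26.61 / 166 = 16.0301%.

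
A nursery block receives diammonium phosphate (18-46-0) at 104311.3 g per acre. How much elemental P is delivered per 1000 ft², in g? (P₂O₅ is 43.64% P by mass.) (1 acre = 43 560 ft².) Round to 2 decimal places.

P₂O₅ per acre = 104311.3 × 46% = 47983.2 g.
Elemental P = 47983.2 × 0.4364 = 20939.9 g per acre.
Convert to per 1000 ft²: 20939.9 × 0.0229568 = 480.713 g.

480.71 g P per thousand sq ft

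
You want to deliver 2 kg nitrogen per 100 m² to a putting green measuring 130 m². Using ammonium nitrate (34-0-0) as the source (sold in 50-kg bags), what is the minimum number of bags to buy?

Product per 100 m² = 2 / 34% = 5.88235 kg.
Total product = 5.88235 × 130 / 100 = 7.64706 kg.
Bags = ⌈7.64706 / 50⌉ = 1.

1 bags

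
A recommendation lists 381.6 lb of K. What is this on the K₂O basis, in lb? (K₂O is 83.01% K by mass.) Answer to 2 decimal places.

K₂O = 381.6 / 0.8301 = 459.704 lb.

459.70 lb K₂O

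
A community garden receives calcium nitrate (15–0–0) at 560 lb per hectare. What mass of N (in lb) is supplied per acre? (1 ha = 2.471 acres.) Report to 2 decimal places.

33.99 lb N per acre

nitrogen per hectare = 560 × 15% = 84 lb.
Convert to per acre: 84 × 0.404694 = 33.9943 lb.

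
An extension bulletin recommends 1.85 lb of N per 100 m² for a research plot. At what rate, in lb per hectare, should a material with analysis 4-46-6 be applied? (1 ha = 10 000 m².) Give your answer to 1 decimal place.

Product per 100 m² = 1.85 / 4% = 46.25 lb.
Convert to per hectare: 46.25 × 100 = 4625 lb.

4625.0 lb of product per hectare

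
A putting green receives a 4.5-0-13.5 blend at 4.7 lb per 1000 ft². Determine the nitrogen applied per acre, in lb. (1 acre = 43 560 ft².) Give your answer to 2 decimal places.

9.21 lb N per acre

nitrogen per 1000 ft² = 4.7 × 4.5% = 0.2115 lb.
Convert to per acre: 0.2115 × 43.56 = 9.21294 lb.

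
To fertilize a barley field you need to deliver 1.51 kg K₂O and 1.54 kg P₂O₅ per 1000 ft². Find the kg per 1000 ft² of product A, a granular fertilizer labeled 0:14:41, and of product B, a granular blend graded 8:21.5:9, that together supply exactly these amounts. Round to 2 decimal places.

Per-1000 ft² balance (a = product A, b = product B):
K₂O: 0.41·a + 0.09·b = 1.51
P₂O₅: 0.14·a + 0.215·b = 1.54
Eliminate a: (row1) − 0.41/0.14·(row2) → -0.539643·b = -3, so b = 5.55923.
Back-substitute: a = (1.51 − 0.09·5.55923) / 0.41 = 2.46261.

2.46 kg product A, 5.56 kg product B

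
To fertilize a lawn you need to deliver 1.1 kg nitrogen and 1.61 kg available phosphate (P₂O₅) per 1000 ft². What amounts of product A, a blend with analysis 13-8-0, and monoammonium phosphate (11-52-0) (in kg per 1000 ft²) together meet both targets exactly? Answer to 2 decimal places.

Let a = kg of product A, b = kg of monoammonium phosphate (per 1000 ft²).
N: 0.13·a + 0.11·b = 1.1
P₂O₅: 0.08·a + 0.52·b = 1.61
Solving simultaneously: a = 6.71599, b = 2.06293.

6.72 kg product A, 2.06 kg monoammonium phosphate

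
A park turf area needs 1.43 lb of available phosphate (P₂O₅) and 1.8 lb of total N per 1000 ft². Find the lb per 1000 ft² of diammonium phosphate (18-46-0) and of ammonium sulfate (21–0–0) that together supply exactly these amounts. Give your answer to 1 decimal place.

Per-1000 ft² balance (a = diammonium phosphate, b = ammonium sulfate):
P₂O₅: 0.46·a + 0·b = 1.43
N: 0.18·a + 0.21·b = 1.8
Solving simultaneously: a = 3.1087, b = 5.90683.

3.1 lb diammonium phosphate, 5.9 lb ammonium sulfate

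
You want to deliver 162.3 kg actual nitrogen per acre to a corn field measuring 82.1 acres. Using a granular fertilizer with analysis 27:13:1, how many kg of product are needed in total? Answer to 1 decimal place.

49351.2 kg

Product per acre = 162.3 / 27% = 601.111 kg.
Total product = 601.111 × 82.1 = 49351.22 kg.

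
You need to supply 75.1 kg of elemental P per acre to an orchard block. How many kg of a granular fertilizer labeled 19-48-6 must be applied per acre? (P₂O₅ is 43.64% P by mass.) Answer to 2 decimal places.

As P₂O₅: 75.1 / 0.4364 = 172.09 kg per acre.
Product per acre = 172.09 / 48% = 358.5205 kg.

358.52 kg of product per acre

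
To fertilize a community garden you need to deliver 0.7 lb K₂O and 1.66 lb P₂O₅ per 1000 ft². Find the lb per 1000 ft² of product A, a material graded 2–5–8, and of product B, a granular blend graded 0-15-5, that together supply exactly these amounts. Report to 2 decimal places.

Let a = lb of product A, b = lb of product B (per 1000 ft²).
K₂O: 0.08·a + 0.05·b = 0.7
P₂O₅: 0.05·a + 0.15·b = 1.66
Eliminate b: (row1) − 0.05/0.15·(row2) → 0.0633333·a = 0.146667, so a = 2.31579.
Then b = (1.66 − 0.05·2.31579) / 0.15 = 10.2947.

2.32 lb product A, 10.29 lb product B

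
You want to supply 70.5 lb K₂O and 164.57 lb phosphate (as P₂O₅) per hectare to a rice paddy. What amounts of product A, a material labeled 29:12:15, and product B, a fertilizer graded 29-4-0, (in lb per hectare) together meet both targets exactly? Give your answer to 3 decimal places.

With a, b = lb per hectare of product A and product B:
K₂O: 0.15·a + 0·b = 70.5
P₂O₅: 0.12·a + 0.04·b = 164.57
Eliminate a: (row1) − 0.15/0.12·(row2) → -0.05·b = -135.212, so b = 2704.25.
Back-substitute: a = (70.5 − 0·2704.25) / 0.15 = 470.

470.000 lb product A, 2704.250 lb product B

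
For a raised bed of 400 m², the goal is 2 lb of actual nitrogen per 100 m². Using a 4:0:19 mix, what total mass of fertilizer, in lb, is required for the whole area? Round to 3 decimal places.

200.000 lb

Product per 100 m² = 2 / 4% = 50 lb.
Total product = 50 × 400 / 100 = 200 lb.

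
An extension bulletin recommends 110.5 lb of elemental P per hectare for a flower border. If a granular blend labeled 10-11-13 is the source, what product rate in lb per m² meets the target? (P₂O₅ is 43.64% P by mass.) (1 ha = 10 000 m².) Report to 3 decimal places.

As P₂O₅: 110.5 / 0.4364 = 253.208 lb per hectare.
Product per hectare = 253.208 / 11% = 2301.89 lb.
Convert to per m²: 2301.89 × 0.0001 = 0.230189 lb.

0.230 lb of product per sq m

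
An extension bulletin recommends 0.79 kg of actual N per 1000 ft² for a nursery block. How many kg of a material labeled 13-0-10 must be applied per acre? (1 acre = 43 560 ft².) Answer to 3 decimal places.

Product per 1000 ft² = 0.79 / 13% = 6.07692 kg.
Convert to per acre: 6.07692 × 43.56 = 264.7108 kg.

264.711 kg of product per acre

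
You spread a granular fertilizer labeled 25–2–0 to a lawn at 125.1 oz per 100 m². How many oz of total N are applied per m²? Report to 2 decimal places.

nitrogen per 100 m² = 125.1 × 25% = 31.275 oz.
Convert to per m²: 31.275 × 0.01 = 0.31275 oz.

0.31 oz N per sq m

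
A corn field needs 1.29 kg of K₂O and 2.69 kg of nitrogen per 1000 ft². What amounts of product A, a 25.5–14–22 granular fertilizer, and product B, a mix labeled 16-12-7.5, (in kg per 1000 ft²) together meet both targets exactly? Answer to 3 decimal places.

0.289 kg product A, 16.351 kg product B

With a, b = kg per 1000 ft² of product A and product B:
K₂O: 0.22·a + 0.075·b = 1.29
N: 0.255·a + 0.16·b = 2.69
Eliminate a: (row1) − 0.22/0.255·(row2) → -0.0630392·b = -1.03078, so b = 16.35148.
Back-substitute: a = (1.29 − 0.075·16.35148) / 0.22 = 0.289269.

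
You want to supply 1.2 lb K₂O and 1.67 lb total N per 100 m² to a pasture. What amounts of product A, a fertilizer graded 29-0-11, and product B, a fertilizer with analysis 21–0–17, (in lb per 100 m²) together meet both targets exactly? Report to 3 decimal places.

1.218 lb product A, 6.271 lb product B

With a, b = lb per 100 m² of product A and product B:
K₂O: 0.11·a + 0.17·b = 1.2
N: 0.29·a + 0.21·b = 1.67
Solving simultaneously: a = 1.21756, b = 6.27099.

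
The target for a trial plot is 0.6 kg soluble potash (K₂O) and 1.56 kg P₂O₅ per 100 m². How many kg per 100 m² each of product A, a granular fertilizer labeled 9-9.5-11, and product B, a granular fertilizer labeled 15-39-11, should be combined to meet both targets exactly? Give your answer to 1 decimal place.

Per-100 m² balance (a = product A, b = product B):
K₂O: 0.11·a + 0.11·b = 0.6
P₂O₅: 0.095·a + 0.39·b = 1.56
Solving simultaneously: a = 1.92296, b = 3.53159.

1.9 kg product A, 3.5 kg product B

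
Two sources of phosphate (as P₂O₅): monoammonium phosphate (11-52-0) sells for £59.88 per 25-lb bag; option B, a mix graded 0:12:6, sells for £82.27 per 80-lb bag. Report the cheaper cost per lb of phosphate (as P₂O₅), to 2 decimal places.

£4.61 per lb P₂O₅ (monoammonium phosphate)

monoammonium phosphate: P₂O₅ per bag = 25 × 52% = 13 lb; cost = 59.88 / 13 = £4.6062/lb P₂O₅.
option B: P₂O₅ per bag = 80 × 12% = 9.6 lb; cost = 82.27 / 9.6 = £8.5698/lb P₂O₅.
monoammonium phosphate is cheaper.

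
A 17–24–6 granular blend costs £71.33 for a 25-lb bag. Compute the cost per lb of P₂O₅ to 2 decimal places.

P₂O₅ in bag = 25 × 24% = 6 lb.
Cost per lb P₂O₅ = £71.33 / 6 = £11.8883.

£11.89 per lb P₂O₅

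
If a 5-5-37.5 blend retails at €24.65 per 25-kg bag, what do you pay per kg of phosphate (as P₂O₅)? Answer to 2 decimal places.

P₂O₅ in bag = 25 × 5% = 1.25 kg.
Cost per kg P₂O₅ = €24.65 / 1.25 = €19.7200.

€19.72 per kg P₂O₅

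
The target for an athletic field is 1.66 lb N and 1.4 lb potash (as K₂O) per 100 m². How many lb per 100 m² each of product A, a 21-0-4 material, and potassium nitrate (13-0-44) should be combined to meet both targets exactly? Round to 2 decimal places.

6.29 lb product A, 2.61 lb potassium nitrate

Per-100 m² balance (a = product A, b = potassium nitrate):
N: 0.21·a + 0.13·b = 1.66
K₂O: 0.04·a + 0.44·b = 1.4
Solving simultaneously: a = 6.28899, b = 2.61009.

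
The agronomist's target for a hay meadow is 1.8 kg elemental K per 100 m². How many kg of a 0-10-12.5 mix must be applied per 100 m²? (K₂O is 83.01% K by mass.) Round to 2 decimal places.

As K₂O: 1.8 / 0.8301 = 2.16841 kg per 100 m².
Product per 100 m² = 2.16841 / 12.5% = 17.3473 kg.

17.35 kg of product per hundred sq m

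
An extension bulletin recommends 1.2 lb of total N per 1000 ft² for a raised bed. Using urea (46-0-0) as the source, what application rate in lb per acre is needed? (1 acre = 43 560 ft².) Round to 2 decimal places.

Product per 1000 ft² = 1.2 / 46% = 2.6087 lb.
Convert to per acre: 2.6087 × 43.56 = 113.6348 lb.

113.63 lb of product per acre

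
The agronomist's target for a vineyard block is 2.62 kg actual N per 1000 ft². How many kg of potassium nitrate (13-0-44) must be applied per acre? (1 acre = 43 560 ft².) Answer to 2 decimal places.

Product per 1000 ft² = 2.62 / 13% = 20.1538 kg.
Convert to per acre: 20.1538 × 43.56 = 877.902 kg.

877.90 kg of product per acre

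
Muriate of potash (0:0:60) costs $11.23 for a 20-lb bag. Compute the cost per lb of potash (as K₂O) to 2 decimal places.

K₂O in bag = 20 × 60% = 12 lb.
Cost per lb K₂O = $11.23 / 12 = $0.9358.

$0.94 per lb K₂O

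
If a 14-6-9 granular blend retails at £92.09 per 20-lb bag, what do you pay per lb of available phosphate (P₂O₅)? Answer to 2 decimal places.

P₂O₅ in bag = 20 × 6% = 1.2 lb.
Cost per lb P₂O₅ = £92.09 / 1.2 = £76.7417.

£76.74 per lb P₂O₅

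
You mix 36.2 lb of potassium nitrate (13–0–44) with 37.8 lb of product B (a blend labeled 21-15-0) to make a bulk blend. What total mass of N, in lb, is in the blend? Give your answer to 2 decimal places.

N mass = 13%×36.2 + 21%×37.8 = 12.644 lb.

12.64 lb N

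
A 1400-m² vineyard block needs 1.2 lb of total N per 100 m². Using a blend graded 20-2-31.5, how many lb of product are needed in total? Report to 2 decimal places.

84.00 lb

Product per 100 m² = 1.2 / 20% = 6 lb.
Total product = 6 × 1400 / 100 = 84 lb.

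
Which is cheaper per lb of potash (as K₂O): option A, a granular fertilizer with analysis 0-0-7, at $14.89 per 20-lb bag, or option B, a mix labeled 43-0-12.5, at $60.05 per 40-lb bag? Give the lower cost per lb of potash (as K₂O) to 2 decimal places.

option A: K₂O per bag = 20 × 7% = 1.4 lb; cost = 14.89 / 1.4 = $10.6357/lb K₂O.
option B: K₂O per bag = 40 × 12.5% = 5 lb; cost = 60.05 / 5 = $12.0100/lb K₂O.
option A is cheaper.

$10.64 per lb K₂O (option A)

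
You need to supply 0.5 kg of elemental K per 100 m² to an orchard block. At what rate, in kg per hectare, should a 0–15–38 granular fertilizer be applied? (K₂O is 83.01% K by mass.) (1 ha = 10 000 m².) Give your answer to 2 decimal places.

158.51 kg of product per hectare

As K₂O: 0.5 / 0.8301 = 0.602337 kg per 100 m².
Product per 100 m² = 0.602337 / 38% = 1.5851 kg.
Convert to per hectare: 1.5851 × 100 = 158.5098 kg.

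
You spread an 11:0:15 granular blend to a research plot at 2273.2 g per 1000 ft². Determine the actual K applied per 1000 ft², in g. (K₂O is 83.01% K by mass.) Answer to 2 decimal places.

283.05 g K per thousand sq ft

K₂O per 1000 ft² = 2273.2 × 15% = 340.98 g.
Elemental K = 340.98 × 0.8301 = 283.047 g per 1000 ft².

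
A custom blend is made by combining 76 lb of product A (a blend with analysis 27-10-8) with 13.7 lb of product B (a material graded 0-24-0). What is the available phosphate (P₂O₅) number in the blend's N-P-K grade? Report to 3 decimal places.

12.138% P₂O₅

Total mass = 76 + 13.7 = 89.7 lb.
P₂O₅ mass = 10%×76 + 24%×13.7 = 10.888 lb.
% P₂O₅ = 10.888 / 89.7 = 12.1382%.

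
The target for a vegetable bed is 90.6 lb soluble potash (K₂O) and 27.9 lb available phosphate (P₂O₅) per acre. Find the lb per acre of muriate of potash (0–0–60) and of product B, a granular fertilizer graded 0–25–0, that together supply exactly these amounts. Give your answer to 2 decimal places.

Let a = lb of muriate of potash, b = lb of product B (per acre).
K₂O: 0.6·a + 0·b = 90.6
P₂O₅: 0·a + 0.25·b = 27.9
Solving simultaneously: a = 151, b = 111.6.

151.00 lb muriate of potash, 111.60 lb product B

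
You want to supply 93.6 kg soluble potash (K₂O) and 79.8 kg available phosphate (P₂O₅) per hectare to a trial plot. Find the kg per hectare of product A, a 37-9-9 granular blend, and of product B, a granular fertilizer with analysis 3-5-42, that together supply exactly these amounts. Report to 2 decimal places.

865.95 kg product A, 37.30 kg product B

With a, b = kg per hectare of product A and product B:
K₂O: 0.09·a + 0.42·b = 93.6
P₂O₅: 0.09·a + 0.05·b = 79.8
From row1: a = (93.6 − 0.42·b) / 0.09.
Into row2: 0.09·(93.6 − 0.42·b)/0.09 + 0.05·b = 79.8 → b = 37.2973, a = 865.946.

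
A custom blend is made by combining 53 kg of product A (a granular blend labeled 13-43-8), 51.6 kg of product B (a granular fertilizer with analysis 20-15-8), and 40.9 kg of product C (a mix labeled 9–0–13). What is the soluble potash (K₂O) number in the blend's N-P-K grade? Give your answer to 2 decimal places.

Total mass = 53 + 51.6 + 40.9 = 145.5 kg.
K₂O mass = 8%×53 + 8%×51.6 + 13%×40.9 = 13.685 kg.
% K₂O = 13.685 / 145.5 = 9.4055%.

9.41% K₂O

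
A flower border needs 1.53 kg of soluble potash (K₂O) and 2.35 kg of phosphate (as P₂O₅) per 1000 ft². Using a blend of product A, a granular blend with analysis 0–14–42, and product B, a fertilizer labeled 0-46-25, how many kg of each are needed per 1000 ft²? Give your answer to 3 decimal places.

0.735 kg product A, 4.885 kg product B

Let a = kg of product A, b = kg of product B (per 1000 ft²).
K₂O: 0.42·a + 0.25·b = 1.53
P₂O₅: 0.14·a + 0.46·b = 2.35
From row1: a = (1.53 − 0.25·b) / 0.42.
Into row2: 0.14·(1.53 − 0.25·b)/0.42 + 0.46·b = 2.35 → b = 4.88496, a = 0.735145.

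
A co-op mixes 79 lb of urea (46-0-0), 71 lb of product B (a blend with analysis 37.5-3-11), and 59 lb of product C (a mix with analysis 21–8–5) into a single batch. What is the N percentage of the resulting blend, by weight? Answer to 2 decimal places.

36.06% N

Total mass = 79 + 71 + 59 = 209 lb.
N mass = 46%×79 + 37.5%×71 + 21%×59 = 75.355 lb.
% N = 75.355 / 209 = 36.055%.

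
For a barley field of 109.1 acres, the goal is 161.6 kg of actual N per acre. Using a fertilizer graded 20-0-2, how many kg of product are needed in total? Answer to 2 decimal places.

88152.80 kg

Product per acre = 161.6 / 20% = 808 kg.
Total product = 808 × 109.1 = 88152.8 kg.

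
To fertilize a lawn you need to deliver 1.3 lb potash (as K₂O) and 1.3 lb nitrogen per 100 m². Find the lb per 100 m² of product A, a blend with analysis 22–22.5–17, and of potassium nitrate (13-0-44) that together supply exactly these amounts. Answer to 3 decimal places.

With a, b = lb per 100 m² of product A and potassium nitrate:
K₂O: 0.17·a + 0.44·b = 1.3
N: 0.22·a + 0.13·b = 1.3
Eliminate b: (row1) − 0.44/0.13·(row2) → -0.574615·a = -3.1, so a = 5.39491.
Then b = (1.3 − 0.22·5.39491) / 0.13 = 0.870147.

5.395 lb product A, 0.870 lb potassium nitrate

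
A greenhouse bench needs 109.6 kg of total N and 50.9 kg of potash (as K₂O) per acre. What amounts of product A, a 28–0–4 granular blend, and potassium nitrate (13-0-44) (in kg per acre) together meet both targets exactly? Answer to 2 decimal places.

352.60 kg product A, 83.63 kg potassium nitrate

Per-acre balance (a = product A, b = potassium nitrate):
N: 0.28·a + 0.13·b = 109.6
K₂O: 0.04·a + 0.44·b = 50.9
Eliminate a: (row1) − 0.28/0.04·(row2) → -2.95·b = -246.7, so b = 83.6271.
Back-substitute: a = (109.6 − 0.13·83.6271) / 0.28 = 352.602.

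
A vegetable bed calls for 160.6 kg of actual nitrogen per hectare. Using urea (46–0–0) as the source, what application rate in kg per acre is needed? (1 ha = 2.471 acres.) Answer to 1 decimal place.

Product per hectare = 160.6 / 46% = 349.13 kg.
Convert to per acre: 349.13 × 0.404694 = 141.291 kg.

141.3 kg of product per acre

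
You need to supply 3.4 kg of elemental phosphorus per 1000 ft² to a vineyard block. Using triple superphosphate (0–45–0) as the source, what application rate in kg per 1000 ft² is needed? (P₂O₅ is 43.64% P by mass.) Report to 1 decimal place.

As P₂O₅: 3.4 / 0.4364 = 7.79102 kg per 1000 ft².
Product per 1000 ft² = 7.79102 / 45% = 17.3134 kg.

17.3 kg of product per thousand sq ft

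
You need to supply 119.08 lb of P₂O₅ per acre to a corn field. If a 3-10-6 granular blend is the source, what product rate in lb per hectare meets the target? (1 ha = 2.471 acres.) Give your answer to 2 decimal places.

2942.47 lb of product per hectare

Product per acre = 119.08 / 10% = 1190.8 lb.
Convert to per hectare: 1190.8 × 2.471 = 2942.467 lb.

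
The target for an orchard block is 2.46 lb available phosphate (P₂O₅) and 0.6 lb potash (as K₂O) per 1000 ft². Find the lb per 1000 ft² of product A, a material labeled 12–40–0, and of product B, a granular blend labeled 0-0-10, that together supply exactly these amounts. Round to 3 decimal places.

Per-1000 ft² balance (a = product A, b = product B):
P₂O₅: 0.4·a + 0·b = 2.46
K₂O: 0·a + 0.1·b = 0.6
Solving simultaneously: a = 6.15, b = 6.

6.150 lb product A, 6.000 lb product B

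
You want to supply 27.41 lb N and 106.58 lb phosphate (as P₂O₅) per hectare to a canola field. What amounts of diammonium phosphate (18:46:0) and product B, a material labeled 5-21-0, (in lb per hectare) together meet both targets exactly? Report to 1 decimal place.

28.9 lb diammonium phosphate, 444.3 lb product B

Per-hectare balance (a = diammonium phosphate, b = product B):
N: 0.18·a + 0.05·b = 27.41
P₂O₅: 0.46·a + 0.21·b = 106.58
From row1: a = (27.41 − 0.05·b) / 0.18.
Into row2: 0.46·(27.41 − 0.05·b)/0.18 + 0.21·b = 106.58 → b = 444.311, a = 28.8581.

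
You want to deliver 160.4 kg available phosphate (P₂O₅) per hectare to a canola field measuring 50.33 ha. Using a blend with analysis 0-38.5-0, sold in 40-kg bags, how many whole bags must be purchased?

525 bags

Product per hectare = 160.4 / 38.5% = 416.623 kg.
Total product = 416.623 × 50.33 = 20968.7 kg.
Bags = ⌈20968.7 / 40⌉ = 525.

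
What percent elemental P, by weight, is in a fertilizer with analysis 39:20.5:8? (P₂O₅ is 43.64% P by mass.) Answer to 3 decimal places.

%P = 20.5 × 0.4364 = 8.9462%.

8.946% P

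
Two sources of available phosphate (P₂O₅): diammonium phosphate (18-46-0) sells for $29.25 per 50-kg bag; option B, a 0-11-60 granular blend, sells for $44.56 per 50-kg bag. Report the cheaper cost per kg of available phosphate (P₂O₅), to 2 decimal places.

$1.27 per kg P₂O₅ (diammonium phosphate)

diammonium phosphate: P₂O₅ per bag = 50 × 46% = 23 kg; cost = 29.25 / 23 = $1.2717/kg P₂O₅.
option B: P₂O₅ per bag = 50 × 11% = 5.5 kg; cost = 44.56 / 5.5 = $8.1018/kg P₂O₅.
diammonium phosphate is cheaper.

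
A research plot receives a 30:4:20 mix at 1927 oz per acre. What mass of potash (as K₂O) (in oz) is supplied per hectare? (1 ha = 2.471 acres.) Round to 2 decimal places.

952.32 oz K₂O per hectare

K₂O per acre = 1927 × 20% = 385.4 oz.
Convert to per hectare: 385.4 × 2.471 = 952.323 oz.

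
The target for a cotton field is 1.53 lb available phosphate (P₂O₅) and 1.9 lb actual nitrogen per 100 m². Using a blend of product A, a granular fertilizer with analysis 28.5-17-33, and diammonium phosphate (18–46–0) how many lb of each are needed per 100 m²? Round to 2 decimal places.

5.96 lb product A, 1.12 lb diammonium phosphate

Per-100 m² balance (a = product A, b = diammonium phosphate):
P₂O₅: 0.17·a + 0.46·b = 1.53
N: 0.285·a + 0.18·b = 1.9
Eliminate a: (row1) − 0.17/0.285·(row2) → 0.352632·b = 0.396667, so b = 1.12488.
Back-substitute: a = (1.53 − 0.46·1.12488) / 0.17 = 5.95622.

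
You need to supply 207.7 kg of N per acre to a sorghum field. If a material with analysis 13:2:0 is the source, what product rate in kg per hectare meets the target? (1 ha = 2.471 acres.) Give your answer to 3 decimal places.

Product per acre = 207.7 / 13% = 1597.69 kg.
Convert to per hectare: 1597.69 × 2.471 = 3947.8977 kg.

3947.898 kg of product per hectare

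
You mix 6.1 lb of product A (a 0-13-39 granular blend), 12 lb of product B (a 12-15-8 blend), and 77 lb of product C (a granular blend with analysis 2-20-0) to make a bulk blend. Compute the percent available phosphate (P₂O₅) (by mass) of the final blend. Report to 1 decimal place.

Total mass = 6.1 + 12 + 77 = 95.1 lb.
P₂O₅ mass = 13%×6.1 + 15%×12 + 20%×77 = 17.993 lb.
% P₂O₅ = 17.993 / 95.1 = 18.9201%.

18.9% P₂O₅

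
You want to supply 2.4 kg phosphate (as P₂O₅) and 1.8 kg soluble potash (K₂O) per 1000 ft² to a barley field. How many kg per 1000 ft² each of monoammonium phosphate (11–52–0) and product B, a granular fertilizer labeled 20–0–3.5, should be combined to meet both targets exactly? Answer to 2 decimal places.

Per-1000 ft² balance (a = monoammonium phosphate, b = product B):
P₂O₅: 0.52·a + 0·b = 2.4
K₂O: 0·a + 0.035·b = 1.8
Solving simultaneously: a = 4.61538, b = 51.4286.

4.62 kg monoammonium phosphate, 51.43 kg product B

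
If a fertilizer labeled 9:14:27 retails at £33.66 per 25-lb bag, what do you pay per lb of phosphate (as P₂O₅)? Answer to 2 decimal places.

£9.62 per lb P₂O₅

P₂O₅ in bag = 25 × 14% = 3.5 lb.
Cost per lb P₂O₅ = £33.66 / 3.5 = £9.6171.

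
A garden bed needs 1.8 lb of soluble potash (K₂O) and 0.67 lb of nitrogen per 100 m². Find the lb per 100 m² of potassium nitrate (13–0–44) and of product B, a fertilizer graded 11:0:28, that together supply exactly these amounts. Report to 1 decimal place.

With a, b = lb per 100 m² of potassium nitrate and product B:
K₂O: 0.44·a + 0.28·b = 1.8
N: 0.13·a + 0.11·b = 0.67
Solving simultaneously: a = 0.866667, b = 5.06667.

0.9 lb potassium nitrate, 5.1 lb product B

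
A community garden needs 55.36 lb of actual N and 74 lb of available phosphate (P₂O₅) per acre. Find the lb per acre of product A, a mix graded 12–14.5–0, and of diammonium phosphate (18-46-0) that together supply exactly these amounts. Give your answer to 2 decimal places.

Let a = lb of product A, b = lb of diammonium phosphate (per acre).
N: 0.12·a + 0.18·b = 55.36
P₂O₅: 0.145·a + 0.46·b = 74
Solving simultaneously: a = 417.3746, b = 29.3058.

417.37 lb product A, 29.31 lb diammonium phosphate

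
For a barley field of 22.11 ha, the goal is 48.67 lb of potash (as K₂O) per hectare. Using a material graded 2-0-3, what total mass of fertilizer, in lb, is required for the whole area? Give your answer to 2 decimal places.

Product per hectare = 48.67 / 3% = 1622.33 lb.
Total product = 1622.33 × 22.11 = 35869.79 lb.

35869.79 lb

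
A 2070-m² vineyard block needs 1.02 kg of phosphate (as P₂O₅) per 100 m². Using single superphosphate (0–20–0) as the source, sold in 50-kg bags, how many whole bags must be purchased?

Product per 100 m² = 1.02 / 20% = 5.1 kg.
Total product = 5.1 × 2070 / 100 = 105.57 kg.
Bags = ⌈105.57 / 50⌉ = 3.

3 bags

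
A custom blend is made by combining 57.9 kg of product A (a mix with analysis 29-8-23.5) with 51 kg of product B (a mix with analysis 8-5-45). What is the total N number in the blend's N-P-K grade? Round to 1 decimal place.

19.2% N

Total mass = 57.9 + 51 = 108.9 kg.
N mass = 29%×57.9 + 8%×51 = 20.871 kg.
% N = 20.871 / 108.9 = 19.1653%.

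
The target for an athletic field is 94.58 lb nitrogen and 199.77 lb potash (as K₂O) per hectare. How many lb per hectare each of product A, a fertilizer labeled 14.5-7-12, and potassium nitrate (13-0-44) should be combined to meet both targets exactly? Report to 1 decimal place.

324.6 lb product A, 365.5 lb potassium nitrate

Per-hectare balance (a = product A, b = potassium nitrate):
N: 0.145·a + 0.13·b = 94.58
K₂O: 0.12·a + 0.44·b = 199.77
From row1: a = (94.58 − 0.13·b) / 0.145.
Into row2: 0.12·(94.58 − 0.13·b)/0.145 + 0.44·b = 199.77 → b = 365.499, a = 324.587.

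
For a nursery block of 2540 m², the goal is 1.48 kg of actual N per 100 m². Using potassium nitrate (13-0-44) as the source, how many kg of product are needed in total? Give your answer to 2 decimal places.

289.17 kg

Product per 100 m² = 1.48 / 13% = 11.3846 kg.
Total product = 11.3846 × 2540 / 100 = 289.169 kg.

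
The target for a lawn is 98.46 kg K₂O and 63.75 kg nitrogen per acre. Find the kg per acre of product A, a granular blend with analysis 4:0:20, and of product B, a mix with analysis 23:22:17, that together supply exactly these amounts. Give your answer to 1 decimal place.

301.2 kg product A, 224.8 kg product B

Per-acre balance (a = product A, b = product B):
K₂O: 0.2·a + 0.17·b = 98.46
N: 0.04·a + 0.23·b = 63.75
From row1: a = (98.46 − 0.17·b) / 0.2.
Into row2: 0.04·(98.46 − 0.17·b)/0.2 + 0.23·b = 63.75 → b = 224.786, a = 301.232.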